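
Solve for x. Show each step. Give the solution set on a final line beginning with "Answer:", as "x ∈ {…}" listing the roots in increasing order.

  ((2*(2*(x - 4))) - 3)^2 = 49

Step 1. [((2*(2*(x - 4))) - 3)^2 = 49] √ both sides: 49 ≥ 0 gives two branches, so sqrt: (2*(2*(x - 4))) - 3 = 7 or -7.
Step 2. [(2*(2*(x - 4))) - 3 = 7 or -7] the outer -3 inverts by adding 3, so sub: 2*(2*(x - 4)) = 10 or -4.
Step 3. [2*(2*(x - 4)) = 10 or -4] divide by the outer 2, so div: 2*(x - 4) = 5 or -2.
Step 4. [2*(x - 4) = 5 or -2] divide by the outer 2 ⇒ div: x - 4 = 5/2 or -1.
Step 5. [x - 4 = 5/2 or -1] the outer -4 inverts by adding 4. So sub: x = 13/2 or 3.

Answer: x ∈ {3, 13/2}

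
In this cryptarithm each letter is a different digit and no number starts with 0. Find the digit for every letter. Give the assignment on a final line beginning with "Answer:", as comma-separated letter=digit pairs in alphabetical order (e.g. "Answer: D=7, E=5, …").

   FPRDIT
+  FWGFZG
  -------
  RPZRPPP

Step 1. [col 1: T + G ≡ P (mod 10)] column 1 (T + G ≡ P (mod 10), carry-in 0) doesn't pin T yet; pick T=4 and continue. So T=4.
Step 2. [col 1: T + G ≡ P (mod 10)] column 1 (T + G ≡ P (mod 10), carry-in 0) doesn't pin G yet; pick G=9 and continue. So G=9.
Step 3. [R] adding two 6-digit numbers gives at most 6+1 digits, and here it does — R is that final carry and must be 1, so R=1.
Step 4. [col 1: T + G ≡ P (mod 10)] column 1: given T=4, G=9, carry-in 0, and digits 1,4,9 already taken and all letters distinct, T+G≡P (mod 10) forces P=3, so P=3.
Step 5. [col 2: I + Z ≡ P (mod 10)] Z=2 is one option consistent with column 2 (I + Z ≡ P (mod 10), carry-in 1) — take it ⇒ Z=2.
Step 6. [col 2: I + Z ≡ P (mod 10)] in column 2 we have I+Z≡P with carry-in 1; given Z=2, P=3 and digits 1,2,3,4,9 already taken and all letters distinct, that pins I to 0, so I=0.
Step 7. [col 3: D + F ≡ P (mod 10)] D=7 is one option consistent with column 3 (D + F ≡ P (mod 10), carry-in 0) — take it, so D=7.
Step 8. [col 3: D + F ≡ P (mod 10)] column 3 reads D+F+carry(0)=P with D=7, P=3; with digits 0,1,2,3,4,7,9 already taken and all letters distinct, the only value for F is 6, so F=6.
Step 9. [col 5: P + W ≡ Z (mod 10)] column 5 reads P+W+carry(1)=Z with P=3, Z=2; with digits 0,1,2,3,4,6,7,9 already taken and all letters distinct, the only value for W is 8. So W=8.

Answer: D=7, F=6, G=9, I=0, P=3, R=1, T=4, W=8, Z=2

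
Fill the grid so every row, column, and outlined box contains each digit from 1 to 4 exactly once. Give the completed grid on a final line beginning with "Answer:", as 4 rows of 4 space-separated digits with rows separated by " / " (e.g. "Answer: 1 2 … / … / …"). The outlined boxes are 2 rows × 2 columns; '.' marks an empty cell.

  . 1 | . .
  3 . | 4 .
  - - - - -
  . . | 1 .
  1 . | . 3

Step 1. [r2c2∈{2}] r2c2 has the single candidate 2 ⇒ r2c2=2.
Step 2. [r3c4∈{2,4}] col 4 places 4 nowhere but r3c4, so r3c4=4.
Step 3. [r1c3∈{2,3}] r1c3 is the only open cell in row 1 admitting 3 ⇒ r1c3=3.
Step 4. [r3c1∈{2}] nothing but 2 survives at r3c1, so r3c1=2.
Step 5. [r2c4∈{1}] r2c4's peers cover all but 1, so r2c4=1.
Step 6. [r1c4∈{2}] r1c4 is down to just 2 ⇒ r1c4=2.
Step 7. [r4c2∈{4}] r4c2 is down to just 4. So r4c2=4.
Step 8. [r4c3∈{2}] nothing but 2 survives at r4c3. So r4c3=2.
Step 9. [r1c1∈{4}] r1c1 is down to just 4. So r1c1=4.
Step 10. [r3c2∈{3}] nothing but 3 survives at r3c2 ⇒ r3c2=3.

Answer: 4 1 3 2 / 3 2 4 1 / 2 3 1 4 / 1 4 2 3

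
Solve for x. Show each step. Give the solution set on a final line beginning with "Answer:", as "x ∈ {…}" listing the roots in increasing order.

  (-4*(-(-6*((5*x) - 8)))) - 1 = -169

Step 1. [(-4*(-(-6*((5*x) - 8)))) - 1 = -169] -1 is outermost — add 1 both sides. So sub: -4*(-(-6*((5*x) - 8))) = -168.
Step 2. [-4*(-(-6*((5*x) - 8))) = -168] -4 out front; divide by -4, so div: -(-6*((5*x) - 8)) = 42.
Step 3. [-(-6*((5*x) - 8)) = 42] leading − — multiply by −1, so neg: -6*((5*x) - 8) = -42.
Step 4. [-6*((5*x) - 8) = -42] -6·(inner) — divide through by -6. So div: (5*x) - 8 = 7.
Step 5. [(5*x) - 8 = 7] add 8: x sits inside (… - 8). So sub: 5*x = 15.
Step 6. [5*x = 15] 5 out front; divide by 5 ⇒ div: x = 3.

Answer: x ∈ {3}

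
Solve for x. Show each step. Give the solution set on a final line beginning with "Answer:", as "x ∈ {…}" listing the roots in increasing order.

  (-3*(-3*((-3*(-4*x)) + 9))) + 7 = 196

Step 1. [(-3*(-3*((-3*(-4*x)) + 9))) + 7 = 196] peel the +7: subtract 7 from each side. So sub: -3*(-3*((-3*(-4*x)) + 9)) = 189.
Step 2. [-3*(-3*((-3*(-4*x)) + 9)) = 189] divide by the outer -3 ⇒ div: -3*((-3*(-4*x)) + 9) = -63.
Step 3. [-3*((-3*(-4*x)) + 9) = -63] -3·(inner) — divide through by -3 ⇒ div: (-3*(-4*x)) + 9 = 21.
Step 4. [(-3*(-4*x)) + 9 = 21] +9 is outermost — subtract 9 both sides, so sub: -3*(-4*x) = 12.
Step 5. [-3*(-4*x) = 12] -3 out front; divide by -3 ⇒ div: -4*x = -4.
Step 6. [-4*x = -4] LHS = -4·(…); ÷-4 both sides ⇒ div: x = 1.

Answer: x ∈ {1}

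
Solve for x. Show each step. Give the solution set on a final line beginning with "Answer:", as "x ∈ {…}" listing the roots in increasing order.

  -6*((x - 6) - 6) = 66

Step 1. [-6*((x - 6) - 6) = 66] -6 out front; divide by -6, so div: (x - 6) - 6 = -11.
Step 2. [(x - 6) - 6 = -11] add 6: x sits inside (… - 6) ⇒ sub: x - 6 = -5.
Step 3. [x - 6 = -5] peel the -6: add 6 from each side, so sub: x = 1.

Answer: x ∈ {1}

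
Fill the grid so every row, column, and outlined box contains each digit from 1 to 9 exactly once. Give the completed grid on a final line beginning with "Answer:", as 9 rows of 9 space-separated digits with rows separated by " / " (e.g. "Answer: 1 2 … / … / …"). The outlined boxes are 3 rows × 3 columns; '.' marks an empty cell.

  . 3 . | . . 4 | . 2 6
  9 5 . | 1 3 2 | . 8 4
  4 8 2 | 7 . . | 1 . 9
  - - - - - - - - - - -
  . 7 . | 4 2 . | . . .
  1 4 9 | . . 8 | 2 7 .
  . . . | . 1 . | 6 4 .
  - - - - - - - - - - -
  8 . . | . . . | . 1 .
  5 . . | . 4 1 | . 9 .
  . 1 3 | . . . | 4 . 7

Step 1. [r7c5∈{5,6,7,9}] across col 5, 7 lands solely at r7c5, so r7c5=7.
Step 2. [r9c8∈{5,6}] across col 8, 6 lands solely at r9c8 ⇒ r9c8=6.
Step 3. [r4c7∈{3,5,8,9}] col 7 places 9 nowhere but r4c7. So r4c7=9.
Step 4. [r9c1∈{2}] only 2 remains possible at r9c1 ⇒ r9c1=2.
Step 5. [r2c3∈{6,7}] across row 2, 6 lands solely at r2c3. So r2c3=6.
Step 6. [r6c1∈{3}] r6c1's peers cover all but 3 ⇒ r6c1=3.
Step 7. [r7c2∈{6,9}] col 2 places 9 nowhere but r7c2, so r7c2=9.
Step 8. [r8c7∈{3,8}] r8c7 is the only open cell in col 7 admitting 8. So r8c7=8.
Step 9. [r7c7∈{3,5}] across col 7, 3 lands solely at r7c7, so r7c7=3.
Step 10. [r7c9∈{2,5}] r7c9 is the only open cell in box 9 admitting 5, so r7c9=5.
Step 11. [r4c6∈{3,5,6}] in col 6, 3 fits only at r4c6, so r4c6=3.
Step 12. [r1c7∈{5,7}] across col 7, 5 lands solely at r1c7 ⇒ r1c7=5.
Step 13. [r7c6∈{6}] nothing but 6 survives at r7c6. So r7c6=6.
Step 14. [r3c6∈{5}] nothing but 5 survives at r3c6, so r3c6=5.
Step 15. [r9c6∈{9}] r9c6 has the single candidate 9, so r9c6=9.
Step 16. [r1c5∈{8,9}] col 5 places 9 nowhere but r1c5 ⇒ r1c5=9.
Step 17. [r9c5∈{5,8}] in col 5, 8 fits only at r9c5 ⇒ r9c5=8.
Step 18. [r5c5∈{5,6}] across col 5, 5 lands solely at r5c5. So r5c5=5.
Step 19. [r6c9∈{8}] r6c9's peers cover all but 8, so r6c9=8.
Step 20. [r8c9∈{2}] r8c9 has the single candidate 2. So r8c9=2.
Step 21. [r1c3∈{1,7}] 1 has one home in row 1: r1c3 ⇒ r1c3=1.
Step 22. [r4c8∈{5}] nothing but 5 survives at r4c8. So r4c8=5.
Step 23. [r3c5∈{6}] nothing but 6 survives at r3c5 ⇒ r3c5=6.
Step 24. [r8c3∈{7}] r8c3 has the single candidate 7. So r8c3=7.
Step 25. [r5c4∈{6}] only 6 remains possible at r5c4, so r5c4=6.
Step 26. [r6c2∈{2}] nothing but 2 survives at r6c2 ⇒ r6c2=2.
Step 27. [r1c1∈{7}] r1c1 is down to just 7 ⇒ r1c1=7.
Step 28. [r7c4∈{2}] nothing but 2 survives at r7c4, so r7c4=2.
Step 29. [r4c9∈{1}] r4c9's peers cover all but 1, so r4c9=1.
Step 30. [r1c4∈{8}] r1c4 is down to just 8, so r1c4=8.
Step 31. [r2c7∈{7}] only 7 remains possible at r2c7 ⇒ r2c7=7.
Step 32. [r5c9∈{3}] only 3 remains possible at r5c9, so r5c9=3.
Step 33. [r8c2∈{6}] nothing but 6 survives at r8c2. So r8c2=6.
Step 34. [r4c1∈{6}] r4c1 is down to just 6, so r4c1=6.
Step 35. [r4c3∈{8}] r4c3's peers cover all but 8 ⇒ r4c3=8.
Step 36. [r6c6∈{7}] r6c6 has the single candidate 7 ⇒ r6c6=7.
Step 37. [r9c4∈{5}] only 5 remains possible at r9c4. So r9c4=5.
Step 38. [r6c3∈{5}] r6c3's peers cover all but 5. So r6c3=5.
Step 39. [r8c4∈{3}] nothing but 3 survives at r8c4, so r8c4=3.
Step 40. [r6c4∈{9}] r6c4 has the single candidate 9, so r6c4=9.
Step 41. [r7c3∈{4}] r7c3 is down to just 4. So r7c3=4.
Step 42. [r3c8∈{3}] r3c8 has the single candidate 3, so r3c8=3.

Answer: 7 3 1 8 9 4 5 2 6 / 9 5 6 1 3 2 7 8 4 / 4 8 2 7 6 5 1 3 9 / 6 7 8 4 2 3 9 5 1 / 1 4 9 6 5 8 2 7 3 / 3 2 5 9 1 7 6 4 8 / 8 9 4 2 7 6 3 1 5 / 5 6 7 3 4 1 8 9 2 / 2 1 3 5 8 9 4 6 7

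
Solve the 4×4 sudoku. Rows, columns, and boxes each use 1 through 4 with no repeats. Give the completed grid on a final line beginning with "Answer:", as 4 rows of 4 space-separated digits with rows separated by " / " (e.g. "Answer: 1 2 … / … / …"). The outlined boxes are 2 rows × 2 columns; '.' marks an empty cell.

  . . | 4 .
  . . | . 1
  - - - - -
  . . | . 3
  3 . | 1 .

Step 1. [r1c4∈{2}] r1c4 has the single candidate 2 ⇒ r1c4=2.
Step 2. [r4c2∈{2,4}] in row 4, 2 fits only at r4c2. So r4c2=2.
Step 3. [r1c2∈{1,3}] r1c2 is the only open cell in row 1 admitting 3, so r1c2=3.
Step 4. [r3c2∈{1,4}] 1 has one home in col 2: r3c2. So r3c2=1.
Step 5. [r2c2∈{4}] nothing but 4 survives at r2c2 ⇒ r2c2=4.
Step 6. [r4c4∈{4}] r4c4's peers cover all but 4 ⇒ r4c4=4.
Step 7. [r1c1∈{1}] r1c1 is down to just 1, so r1c1=1.
Step 8. [r3c1∈{4}] r3c1's peers cover all but 4 ⇒ r3c1=4.
Step 9. [r2c1∈{2}] nothing but 2 survives at r2c1, so r2c1=2.
Step 10. [r3c3∈{2}] only 2 remains possible at r3c3, so r3c3=2.
Step 11. [r2c3∈{3}] r2c3 is down to just 3 ⇒ r2c3=3.

Answer: 1 3 4 2 / 2 4 3 1 / 4 1 2 3 / 3 2 1 4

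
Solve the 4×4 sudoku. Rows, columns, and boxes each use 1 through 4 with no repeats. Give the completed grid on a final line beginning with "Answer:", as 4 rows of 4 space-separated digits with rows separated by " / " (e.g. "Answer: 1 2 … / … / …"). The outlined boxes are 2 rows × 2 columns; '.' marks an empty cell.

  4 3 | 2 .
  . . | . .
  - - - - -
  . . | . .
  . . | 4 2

Step 1. [r4c2∈{1}] nothing but 1 survives at r4c2 ⇒ r4c2=1.
Step 2. [r1c4∈{1}] r1c4 is down to just 1. So r1c4=1.
Step 3. [r3c4∈{3}] r3c4's peers cover all but 3 ⇒ r3c4=3.
Step 4. [r2c2∈{2}] nothing but 2 survives at r2c2. So r2c2=2.
Step 5. [r3c1∈{2}] nothing but 2 survives at r3c1 ⇒ r3c1=2.
Step 6. [r3c3∈{1}] r3c3 is down to just 1 ⇒ r3c3=1.
Step 7. [r2c3∈{3}] only 3 remains possible at r2c3. So r2c3=3.
Step 8. [r4c1∈{3}] r4c1 has the single candidate 3. So r4c1=3.
Step 9. [r2c4∈{4}] r2c4 is down to just 4, so r2c4=4.
Step 10. [r3c2∈{4}] nothing but 4 survives at r3c2 ⇒ r3c2=4.
Step 11. [r2c1∈{1}] r2c1's peers cover all but 1. So r2c1=1.

Answer: 4 3 2 1 / 1 2 3 4 / 2 4 1 3 / 3 1 4 2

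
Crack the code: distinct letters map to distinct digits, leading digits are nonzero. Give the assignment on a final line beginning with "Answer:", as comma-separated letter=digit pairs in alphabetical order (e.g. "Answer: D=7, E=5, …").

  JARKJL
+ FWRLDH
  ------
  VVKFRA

Step 1. [col 1: L + H ≡ A (mod 10)] H=7 is one option consistent with column 1 (L + H ≡ A (mod 10), carry-in 0) — take it. So H=7.
Step 2. [col 1: L + H ≡ A (mod 10)] no forcing yet in column 1 (carry-in 0); A=0 is free and consistent — try it ⇒ A=0.
Step 3. [col 1: L + H ≡ A (mod 10)] from column 1 (H=7, A=0, carry-in 0, digits 0,7 already taken and all letters distinct): L must equal 3, so L=3.
Step 4. [col 2: J + D ≡ R (mod 10)] several values work for J in column 2 (J + D ≡ R (mod 10), carry-in 1); try J=4. So J=4.
Step 5. [col 2: J + D ≡ R (mod 10)] no forcing yet in column 2 (carry-in 1); D=1 is free and consistent — try it, so D=1.
Step 6. [col 2: J + D ≡ R (mod 10)] from column 2 (J=4, D=1, carry-in 1, digits 0,1,3,4,7 already taken and all letters distinct): R must equal 6. So R=6.
Step 7. [col 3: K + L ≡ F (mod 10)] several values work for K in column 3 (K + L ≡ F (mod 10), carry-in 0); try K=2, so K=2.
Step 8. [col 3: K + L ≡ F (mod 10)] from column 3 (K=2, L=3, carry-in 0, digits 0,1,2,3,4,6,7 already taken and all letters distinct): F must equal 5 ⇒ F=5.
Step 9. [col 5: A + W ≡ V (mod 10)] column 5: given A=0, carry-in 1, and digits 0,1,2,3,4,5,6,7 already taken and all letters distinct, A+W≡V (mod 10) forces V=9. So V=9.
Step 10. [col 5: A + W ≡ V (mod 10)] in column 5 we have A+W≡V with carry-in 1; given A=0, V=9 and digits 0,1,2,3,4,5,6,7,9 already taken and all letters distinct, that pins W to 8. So W=8.

Answer: A=0, D=1, F=5, H=7, J=4, K=2, L=3, R=6, V=9, W=8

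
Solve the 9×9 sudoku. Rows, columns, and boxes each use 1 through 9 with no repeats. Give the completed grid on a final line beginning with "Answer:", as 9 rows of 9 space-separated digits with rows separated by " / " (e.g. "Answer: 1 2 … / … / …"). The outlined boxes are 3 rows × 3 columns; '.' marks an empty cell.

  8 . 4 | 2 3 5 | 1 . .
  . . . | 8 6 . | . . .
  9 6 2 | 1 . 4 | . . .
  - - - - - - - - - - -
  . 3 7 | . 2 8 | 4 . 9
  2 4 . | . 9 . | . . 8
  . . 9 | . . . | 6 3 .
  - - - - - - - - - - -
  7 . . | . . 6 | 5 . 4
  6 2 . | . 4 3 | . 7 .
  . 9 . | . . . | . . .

Step 1. [r7c8∈{1,2,8,9}] row 7 places 2 nowhere but r7c8 ⇒ r7c8=2.
Step 2. [r5c7∈{7}] nothing but 7 survives at r5c7. So r5c7=7.
Step 3. [r5c6∈{1}] r5c6's peers cover all but 1. So r5c6=1.
Step 4. [r5c8∈{5}] r5c8 has the single candidate 5 ⇒ r5c8=5.
Step 5. [r7c3∈{1,3,8}] across row 7, 3 lands solely at r7c3, so r7c3=3.
Step 6. [r3c5∈{7}] r3c5 has the single candidate 7, so r3c5=7.
Step 7. [r6c5∈{5}] r6c5 is down to just 5. So r6c5=5.
Step 8. [r2c2∈{1,5,7}] col 2 places 5 nowhere but r2c2, so r2c2=5.
Step 9. [r6c1∈{1}] nothing but 1 survives at r6c1 ⇒ r6c1=1.
Step 10. [r7c2∈{1,8}] in col 2, 1 fits only at r7c2. So r7c2=1.
Step 11. [r8c7∈{8,9}] in box 9, 9 fits only at r8c7 ⇒ r8c7=9.
Step 12. [r9c5∈{1,8}] 1 has one home in col 5: r9c5 ⇒ r9c5=1.
Step 13. [r2c9∈{2,3,7}] across row 2, 7 lands solely at r2c9. So r2c9=7.
Step 14. [r3c8∈{8}] r3c8 has the single candidate 8 ⇒ r3c8=8.
Step 15. [r3c7∈{3}] nothing but 3 survives at r3c7, so r3c7=3.
Step 16. [r6c6∈{7}] r6c6 is down to just 7, so r6c6=7.
Step 17. [r8c4∈{5}] r8c4 has the single candidate 5 ⇒ r8c4=5.
Step 18. [r9c8∈{6}] only 6 remains possible at r9c8, so r9c8=6.
Step 19. [r9c3∈{5,8}] col 3 places 5 nowhere but r9c3. So r9c3=5.
Step 20. [r5c3∈{6}] r5c3's peers cover all but 6. So r5c3=6.
Step 21. [r1c8∈{9}] nothing but 9 survives at r1c8. So r1c8=9.
Step 22. [r1c2∈{7}] only 7 remains possible at r1c2. So r1c2=7.
Step 23. [r4c4∈{6}] only 6 remains possible at r4c4 ⇒ r4c4=6.
Step 24. [r8c3∈{8}] nothing but 8 survives at r8c3, so r8c3=8.
Step 25. [r2c3∈{1}] only 1 remains possible at r2c3, so r2c3=1.
Step 26. [r3c9∈{5}] only 5 remains possible at r3c9 ⇒ r3c9=5.
Step 27. [r5c4∈{3}] only 3 remains possible at r5c4, so r5c4=3.
Step 28. [r9c1∈{4}] only 4 remains possible at r9c1 ⇒ r9c1=4.
Step 29. [r4c1∈{5}] r4c1 has the single candidate 5. So r4c1=5.
Step 30. [r9c6∈{2}] only 2 remains possible at r9c6, so r9c6=2.
Step 31. [r6c4∈{4}] r6c4's peers cover all but 4. So r6c4=4.
Step 32. [r6c9∈{2}] r6c9 is down to just 2. So r6c9=2.
Step 33. [r2c6∈{9}] nothing but 9 survives at r2c6 ⇒ r2c6=9.
Step 34. [r6c2∈{8}] only 8 remains possible at r6c2, so r6c2=8.
Step 35. [r2c7∈{2}] r2c7's peers cover all but 2. So r2c7=2.
Step 36. [r7c4∈{9}] r7c4 has the single candidate 9. So r7c4=9.
Step 37. [r2c8∈{4}] r2c8 is down to just 4 ⇒ r2c8=4.
Step 38. [r8c9∈{1}] r8c9 is down to just 1. So r8c9=1.
Step 39. [r1c9∈{6}] r1c9 has the single candidate 6, so r1c9=6.
Step 40. [r9c9∈{3}] r9c9 is down to just 3, so r9c9=3.
Step 41. [r7c5∈{8}] r7c5's peers cover all but 8, so r7c5=8.
Step 42. [r9c4∈{7}] r9c4's peers cover all but 7. So r9c4=7.
Step 43. [r2c1∈{3}] nothing but 3 survives at r2c1. So r2c1=3.
Step 44. [r4c8∈{1}] nothing but 1 survives at r4c8, so r4c8=1.
Step 45. [r9c7∈{8}] only 8 remains possible at r9c7 ⇒ r9c7=8.

Answer: 8 7 4 2 3 5 1 9 6 / 3 5 1 8 6 9 2 4 7 / 9 6 2 1 7 4 3 8 5 / 5 3 7 6 2 8 4 1 9 / 2 4 6 3 9 1 7 5 8 / 1 8 9 4 5 7 6 3 2 / 7 1 3 9 8 6 5 2 4 / 6 2 8 5 4 3 9 7 1 / 4 9 5 7 1 2 8 6 3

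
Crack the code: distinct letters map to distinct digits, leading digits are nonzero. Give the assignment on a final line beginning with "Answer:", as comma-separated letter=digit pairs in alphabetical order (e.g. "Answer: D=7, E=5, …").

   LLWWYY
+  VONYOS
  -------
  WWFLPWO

Step 1. [col 1: Y + S ≡ O (mod 10)] several values work for O in column 1 (Y + S ≡ O (mod 10), carry-in 0); try O=2. So O=2.
Step 2. [col 1: Y + S ≡ O (mod 10)] several values work for S in column 1 (Y + S ≡ O (mod 10), carry-in 0); try S=4. So S=4.
Step 3. [W] adding two 6-digit numbers gives at most 6+1 digits, and here it does — W is that final carry and must be 1. So W=1.
Step 4. [col 1: Y + S ≡ O (mod 10)] from column 1 (S=4, O=2, carry-in 0, digits 1,2,4 already taken and all letters distinct): Y must equal 8, so Y=8.
Step 5. [col 3: W + Y ≡ P (mod 10)] in column 3 we have W+Y≡P with carry-in 1; given W=1, Y=8 and digits 1,2,4,8 already taken and all letters distinct, that pins P to 0. So P=0.
Step 6. [col 4: W + N ≡ L (mod 10)] no forcing yet in column 4 (carry-in 1); N=3 is free and consistent — try it, so N=3.
Step 7. [col 4: W + N ≡ L (mod 10)] column 4: given W=1, N=3, carry-in 1, and digits 0,1,2,3,4,8 already taken and all letters distinct, W+N≡L (mod 10) forces L=5, so L=5.
Step 8. [col 5: L + O ≡ F (mod 10)] column 5: given L=5, O=2, carry-in 0, and digits 0,1,2,3,4,5,8 already taken and all letters distinct, L+O≡F (mod 10) forces F=7. So F=7.
Step 9. [col 6: L + V ≡ W (mod 10)] in column 6 we have L+V≡W with carry-in 0; given L=5, W=1 and digits 0,1,2,3,4,5,7,8 already taken and all letters distinct, that pins V to 6, so V=6.

Answer: F=7, L=5, N=3, O=2, P=0, S=4, V=6, W=1, Y=8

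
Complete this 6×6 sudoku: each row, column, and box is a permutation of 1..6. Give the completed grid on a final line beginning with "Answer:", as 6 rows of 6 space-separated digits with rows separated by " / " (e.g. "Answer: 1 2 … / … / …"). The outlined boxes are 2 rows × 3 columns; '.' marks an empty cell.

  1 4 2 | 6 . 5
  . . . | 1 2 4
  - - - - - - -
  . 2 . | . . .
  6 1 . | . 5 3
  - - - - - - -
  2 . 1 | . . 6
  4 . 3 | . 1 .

Step 1. [r3c4∈{4}] r3c4 has the single candidate 4, so r3c4=4.
Step 2. [r5c2∈{5}] nothing but 5 survives at r5c2. So r5c2=5.
Step 3. [r2c2∈{3,6}] across col 2, 3 lands solely at r2c2. So r2c2=3.
Step 4. [r2c1∈{5}] nothing but 5 survives at r2c1, so r2c1=5.
Step 5. [r1c5∈{3}] r1c5 is down to just 3. So r1c5=3.
Step 6. [r4c4∈{2}] r4c4 is down to just 2. So r4c4=2.
Step 7. [r6c4∈{5}] r6c4 is down to just 5 ⇒ r6c4=5.
Step 8. [r4c3∈{4}] r4c3 has the single candidate 4, so r4c3=4.
Step 9. [r3c1∈{3}] r3c1 is down to just 3 ⇒ r3c1=3.
Step 10. [r3c6∈{1}] r3c6 has the single candidate 1. So r3c6=1.
Step 11. [r3c3∈{5}] r3c3 has the single candidate 5 ⇒ r3c3=5.
Step 12. [r2c3∈{6}] r2c3 is down to just 6, so r2c3=6.
Step 13. [r3c5∈{6}] nothing but 6 survives at r3c5. So r3c5=6.
Step 14. [r6c6∈{2}] nothing but 2 survives at r6c6 ⇒ r6c6=2.
Step 15. [r5c4∈{3}] r5c4 is down to just 3, so r5c4=3.
Step 16. [r6c2∈{6}] nothing but 6 survives at r6c2 ⇒ r6c2=6.
Step 17. [r5c5∈{4}] r5c5 has the single candidate 4 ⇒ r5c5=4.

Answer: 1 4 2 6 3 5 / 5 3 6 1 2 4 / 3 2 5 4 6 1 / 6 1 4 2 5 3 / 2 5 1 3 4 6 / 4 6 3 5 1 2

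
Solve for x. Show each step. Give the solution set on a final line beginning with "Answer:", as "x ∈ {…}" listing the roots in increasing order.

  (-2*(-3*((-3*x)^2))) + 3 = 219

Step 1. [(-2*(-3*((-3*x)^2))) + 3 = 219] 3 comes off first (subtract 3), so sub: -2*(-3*((-3*x)^2)) = 216.
Step 2. [-2*(-3*((-3*x)^2)) = 216] divide by the outer -2 ⇒ div: -3*((-3*x)^2) = -108.
Step 3. [-3*((-3*x)^2) = -108] -3·(inner) — divide through by -3 ⇒ div: (-3*x)^2 = 36.
Step 4. [(-3*x)^2 = 36] LHS squared, RHS 36 ≥ 0: apply √ (±). So sqrt: -3*x = 6 or -6.
Step 5. [-3*x = 6 or -6] -3·(inner) — divide through by -3. So div: x = -2 or 2.

Answer: x ∈ {-2, 2}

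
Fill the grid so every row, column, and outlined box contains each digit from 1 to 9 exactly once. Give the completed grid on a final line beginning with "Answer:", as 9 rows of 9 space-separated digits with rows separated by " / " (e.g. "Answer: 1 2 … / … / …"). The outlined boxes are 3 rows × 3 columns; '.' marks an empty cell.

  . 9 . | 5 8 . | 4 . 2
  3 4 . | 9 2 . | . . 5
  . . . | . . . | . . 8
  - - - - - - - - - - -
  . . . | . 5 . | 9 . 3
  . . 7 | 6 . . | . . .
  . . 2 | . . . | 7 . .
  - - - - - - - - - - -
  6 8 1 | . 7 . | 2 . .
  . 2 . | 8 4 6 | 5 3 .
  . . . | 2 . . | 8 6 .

Step 1. [r5c7∈{1}] only 1 remains possible at r5c7. So r5c7=1.
Step 2. [r1c6∈{1,3,7}] row 1 places 3 nowhere but r1c6 ⇒ r1c6=3.
Step 3. [r5c9∈{4}] r5c9's peers cover all but 4, so r5c9=4.
Step 4. [r9c3∈{3,4,5,9}] across col 3, 3 lands solely at r9c3 ⇒ r9c3=3.
Step 5. [r4c3∈{4,6,8}] r4c3 is the only open cell in col 3 admitting 4. So r4c3=4.
Step 6. [r7c9∈{9}] r7c9 is down to just 9 ⇒ r7c9=9.
Step 7. [r3c5∈{1,6}] col 5 places 6 nowhere but r3c5. So r3c5=6.
Step 8. [r3c1∈{1,2,5,7}] row 3 places 2 nowhere but r3c1, so r3c1=2.
Step 9. [r9c1∈{4,5,7,9}] r9c1 is the only open cell in row 9 admitting 4. So r9c1=4.
Step 10. [r9c2∈{5,7}] across box 7, 5 lands solely at r9c2, so r9c2=5.
Step 11. [r3c2∈{1,7}] col 2 places 7 nowhere but r3c2 ⇒ r3c2=7.
Step 12. [r1c1∈{1}] nothing but 1 survives at r1c1. So r1c1=1.
Step 13. [r4c1∈{8}] only 8 remains possible at r4c1. So r4c1=8.
Step 14. [r2c6∈{1,7}] r2c6 is the only open cell in box 2 admitting 7. So r2c6=7.
Step 15. [r4c8∈{2}] only 2 remains possible at r4c8. So r4c8=2.
Step 16. [r4c6∈{1}] r4c6's peers cover all but 1. So r4c6=1.
Step 17. [r9c6∈{9}] r9c6 has the single candidate 9. So r9c6=9.
Step 18. [r5c2∈{3}] r5c2 is down to just 3. So r5c2=3.
Step 19. [r9c9∈{1,7}] across row 9, 7 lands solely at r9c9 ⇒ r9c9=7.
Step 20. [r3c6∈{4}] only 4 remains possible at r3c6 ⇒ r3c6=4.
Step 21. [r5c5∈{9}] only 9 remains possible at r5c5. So r5c5=9.
Step 22. [r6c1∈{5,9}] 9 has one home in row 6: r6c1 ⇒ r6c1=9.
Step 23. [r6c8∈{5,8}] 5 has one home in row 6: r6c8, so r6c8=5.
Step 24. [r5c8∈{8}] r5c8 has the single candidate 8. So r5c8=8.
Step 25. [r6c4∈{3,4}] across row 6, 4 lands solely at r6c4, so r6c4=4.
Step 26. [r4c2∈{6}] r4c2 has the single candidate 6 ⇒ r4c2=6.
Step 27. [r3c4∈{1}] r3c4's peers cover all but 1, so r3c4=1.
Step 28. [r2c7∈{6}] nothing but 6 survives at r2c7 ⇒ r2c7=6.
Step 29. [r2c3∈{8}] only 8 remains possible at r2c3 ⇒ r2c3=8.
Step 30. [r3c3∈{5}] r3c3's peers cover all but 5. So r3c3=5.
Step 31. [r6c9∈{6}] only 6 remains possible at r6c9. So r6c9=6.
Step 32. [r8c9∈{1}] r8c9 is down to just 1 ⇒ r8c9=1.
Step 33. [r5c1∈{5}] only 5 remains possible at r5c1. So r5c1=5.
Step 34. [r7c6∈{5}] r7c6 is down to just 5. So r7c6=5.
Step 35. [r8c1∈{7}] r8c1's peers cover all but 7, so r8c1=7.
Step 36. [r5c6∈{2}] r5c6's peers cover all but 2 ⇒ r5c6=2.
Step 37. [r1c8∈{7}] r1c8 has the single candidate 7 ⇒ r1c8=7.
Step 38. [r8c3∈{9}] r8c3's peers cover all but 9, so r8c3=9.
Step 39. [r7c4∈{3}] r7c4 is down to just 3 ⇒ r7c4=3.
Step 40. [r1c3∈{6}] r1c3 is down to just 6, so r1c3=6.
Step 41. [r9c5∈{1}] r9c5 has the single candidate 1. So r9c5=1.
Step 42. [r3c7∈{3}] only 3 remains possible at r3c7 ⇒ r3c7=3.
Step 43. [r6c2∈{1}] r6c2 has the single candidate 1, so r6c2=1.
Step 44. [r6c6∈{8}] only 8 remains possible at r6c6 ⇒ r6c6=8.
Step 45. [r4c4∈{7}] r4c4's peers cover all but 7, so r4c4=7.
Step 46. [r3c8∈{9}] nothing but 9 survives at r3c8, so r3c8=9.
Step 47. [r2c8∈{1}] only 1 remains possible at r2c8, so r2c8=1.
Step 48. [r7c8∈{4}] r7c8 is down to just 4, so r7c8=4.
Step 49. [r6c5∈{3}] r6c5's peers cover all but 3, so r6c5=3.

Answer: 1 9 6 5 8 3 4 7 2 / 3 4 8 9 2 7 6 1 5 / 2 7 5 1 6 4 3 9 8 / 8 6 4 7 5 1 9 2 3 / 5 3 7 6 9 2 1 8 4 / 9 1 2 4 3 8 7 5 6 / 6 8 1 3 7 5 2 4 9 / 7 2 9 8 4 6 5 3 1 / 4 5 3 2 1 9 8 6 7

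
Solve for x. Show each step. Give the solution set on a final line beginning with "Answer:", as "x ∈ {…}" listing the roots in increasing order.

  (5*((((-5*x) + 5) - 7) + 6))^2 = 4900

Step 1. [(5*((((-5*x) + 5) - 7) + 6))^2 = 4900] 4900 ≥ 0, LHS is (·)² — take ±√. So sqrt: 5*((((-5*x) + 5) - 7) + 6) = 70 or -70.
Step 2. [5*((((-5*x) + 5) - 7) + 6) = 70 or -70] leading coefficient 5: divide by 5. So div: (((-5*x) + 5) - 7) + 6 = 14 or -14.
Step 3. [(((-5*x) + 5) - 7) + 6 = 14 or -14] the outer +6 inverts by subtracting 6, so sub: ((-5*x) + 5) - 7 = 8 or -20.
Step 4. [((-5*x) + 5) - 7 = 8 or -20] the outer -7 inverts by adding 7 ⇒ sub: (-5*x) + 5 = 15 or -13.
Step 5. [(-5*x) + 5 = 15 or -13] 5 comes off first (subtract 5). So sub: -5*x = 10 or -18.
Step 6. [-5*x = 10 or -18] leading coefficient -5: divide by -5. So div: x = -2 or 18/5.

Answer: x ∈ {-2, 18/5}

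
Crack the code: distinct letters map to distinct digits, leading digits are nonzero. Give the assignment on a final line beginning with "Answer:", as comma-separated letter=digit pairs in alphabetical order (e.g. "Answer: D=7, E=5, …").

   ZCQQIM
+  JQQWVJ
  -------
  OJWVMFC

Step 1. [col 1: M + J ≡ C (mod 10)] several values work for C in column 1 (M + J ≡ C (mod 10), carry-in 0); try C=6 ⇒ C=6.
Step 2. [O] O is the leading digit of a 7-digit sum of two 6-digit numbers; the final carry is exactly 1 ⇒ O=1.
Step 3. [col 1: M + J ≡ C (mod 10)] column 1 (M + J ≡ C (mod 10), carry-in 0) doesn't pin M yet; pick M=4 and continue ⇒ M=4.
Step 4. [col 1: M + J ≡ C (mod 10)] in column 1 we have M+J≡C with carry-in 0; given M=4, C=6 and digits 1,4,6 already taken and all letters distinct, that pins J to 2, so J=2.
Step 5. [col 2: I + V ≡ F (mod 10)] column 2 (I + V ≡ F (mod 10), carry-in 0) doesn't pin I yet; pick I=3 and continue, so I=3.
Step 6. [col 2: I + V ≡ F (mod 10)] no forcing yet in column 2 (carry-in 0); V=7 is free and consistent — try it, so V=7.
Step 7. [col 2: I + V ≡ F (mod 10)] in column 2 we have I+V≡F with carry-in 0; given I=3, V=7 and digits 1,2,3,4,6,7 already taken and all letters distinct, that pins F to 0, so F=0.
Step 8. [col 3: Q + W ≡ M (mod 10)] no forcing yet in column 3 (carry-in 1); W=5 is free and consistent — try it ⇒ W=5.
Step 9. [col 3: Q + W ≡ M (mod 10)] from column 3 (W=5, M=4, carry-in 1, digits 0,1,2,3,4,5,6,7 already taken and all letters distinct): Q must equal 8, so Q=8.
Step 10. [col 6: Z + J ≡ J (mod 10)] from column 6 (J=2, carry-in 1, digits 0,1,2,3,4,5,6,7,8 already taken and all letters distinct): Z must equal 9. So Z=9.

Answer: C=6, F=0, I=3, J=2, M=4, O=1, Q=8, V=7, W=5, Z=9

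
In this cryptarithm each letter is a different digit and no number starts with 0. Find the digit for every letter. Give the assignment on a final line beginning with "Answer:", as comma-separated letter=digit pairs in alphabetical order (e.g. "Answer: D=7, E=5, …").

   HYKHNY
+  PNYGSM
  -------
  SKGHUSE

Step 1. [col 1: Y + M ≡ E (mod 10)] several values work for E in column 1 (Y + M ≡ E (mod 10), carry-in 0); try E=4. So E=4.
Step 2. [S] S is the leading digit of a 7-digit sum of two 6-digit numbers; the final carry is exactly 1 ⇒ S=1.
Step 3. [col 1: Y + M ≡ E (mod 10)] column 1 (Y + M ≡ E (mod 10), carry-in 0) doesn't pin Y yet; pick Y=6 and continue. So Y=6.
Step 4. [col 1: Y + M ≡ E (mod 10)] column 1 reads Y+M+carry(0)=E with Y=6, E=4; with digits 1,4,6 already taken and all letters distinct, the only value for M is 8. So M=8.
Step 5. [col 2: N + S ≡ S (mod 10)] column 2 reads N+S+carry(1)=S with S=1; with digits 1,4,6,8 already taken and all letters distinct, the only value for N is 9. So N=9.
Step 6. [col 3: H + G ≡ U (mod 10)] no forcing yet in column 3 (carry-in 1); H=7 is free and consistent — try it. So H=7.
Step 7. [col 3: H + G ≡ U (mod 10)] several values work for G in column 3 (H + G ≡ U (mod 10), carry-in 1); try G=5 ⇒ G=5.
Step 8. [col 3: H + G ≡ U (mod 10)] column 3: given H=7, G=5, carry-in 1, and digits 1,4,5,6,7,8,9 already taken and all letters distinct, H+G≡U (mod 10) forces U=3. So U=3.
Step 9. [col 4: K + Y ≡ H (mod 10)] column 4: given Y=6, H=7, carry-in 1, and digits 1,3,4,5,6,7,8,9 already taken and all letters distinct, K+Y≡H (mod 10) forces K=0, so K=0.
Step 10. [col 6: H + P ≡ K (mod 10)] from column 6 (H=7, K=0, carry-in 1, digits 0,1,3,4,5,6,7,8,9 already taken and all letters distinct): P must equal 2, so P=2.

Answer: E=4, G=5, H=7, K=0, M=8, N=9, P=2, S=1, U=3, Y=6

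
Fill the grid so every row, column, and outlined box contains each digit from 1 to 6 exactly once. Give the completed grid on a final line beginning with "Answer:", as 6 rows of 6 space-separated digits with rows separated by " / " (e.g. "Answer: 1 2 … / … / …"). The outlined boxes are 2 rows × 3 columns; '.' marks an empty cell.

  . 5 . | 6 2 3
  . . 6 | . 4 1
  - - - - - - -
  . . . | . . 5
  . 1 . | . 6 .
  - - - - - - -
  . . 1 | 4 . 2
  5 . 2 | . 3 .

Step 1. [r1c3∈{4}] only 4 remains possible at r1c3. So r1c3=4.
Step 2. [r3c3∈{3}] nothing but 3 survives at r3c3 ⇒ r3c3=3.
Step 3. [r6c2∈{4,6}] r6c2 is the only open cell in row 6 admitting 4 ⇒ r6c2=4.
Step 4. [r3c1∈{2,4,6}] across row 3, 4 lands solely at r3c1, so r3c1=4.
Step 5. [r4c1∈{2}] r4c1 has the single candidate 2. So r4c1=2.
Step 6. [r5c1∈{3,6}] col 1 places 6 nowhere but r5c1 ⇒ r5c1=6.
Step 7. [r6c4∈{1}] r6c4's peers cover all but 1 ⇒ r6c4=1.
Step 8. [r2c1∈{3}] only 3 remains possible at r2c1 ⇒ r2c1=3.
Step 9. [r4c4∈{3}] only 3 remains possible at r4c4, so r4c4=3.
Step 10. [r2c4∈{5}] r2c4's peers cover all but 5 ⇒ r2c4=5.
Step 11. [r3c4∈{2}] r3c4's peers cover all but 2 ⇒ r3c4=2.
Step 12. [r2c2∈{2}] r2c2's peers cover all but 2 ⇒ r2c2=2.
Step 13. [r4c6∈{4}] nothing but 4 survives at r4c6. So r4c6=4.
Step 14. [r3c5∈{1}] r3c5's peers cover all but 1 ⇒ r3c5=1.
Step 15. [r5c2∈{3}] r5c2 has the single candidate 3, so r5c2=3.
Step 16. [r3c2∈{6}] r3c2 is down to just 6 ⇒ r3c2=6.
Step 17. [r5c5∈{5}] r5c5 has the single candidate 5. So r5c5=5.
Step 18. [r6c6∈{6}] r6c6 has the single candidate 6. So r6c6=6.
Step 19. [r4c3∈{5}] r4c3 has the single candidate 5 ⇒ r4c3=5.
Step 20. [r1c1∈{1}] only 1 remains possible at r1c1, so r1c1=1.

Answer: 1 5 4 6 2 3 / 3 2 6 5 4 1 / 4 6 3 2 1 5 / 2 1 5 3 6 4 / 6 3 1 4 5 2 / 5 4 2 1 3 6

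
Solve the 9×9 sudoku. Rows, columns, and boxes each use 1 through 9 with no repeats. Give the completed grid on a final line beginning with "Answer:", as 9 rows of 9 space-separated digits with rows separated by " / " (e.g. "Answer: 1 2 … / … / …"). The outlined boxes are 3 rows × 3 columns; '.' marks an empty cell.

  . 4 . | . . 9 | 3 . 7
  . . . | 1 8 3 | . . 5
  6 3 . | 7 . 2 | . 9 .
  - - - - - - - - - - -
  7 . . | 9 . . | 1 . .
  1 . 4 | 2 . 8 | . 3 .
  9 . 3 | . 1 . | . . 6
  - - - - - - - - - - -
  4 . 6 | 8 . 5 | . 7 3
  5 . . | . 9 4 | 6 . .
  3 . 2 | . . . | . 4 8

Step 1. [r2c1∈{2}] only 2 remains possible at r2c1 ⇒ r2c1=2.
Step 2. [r1c8∈{1,2,6,8}] r1c8 is the only open cell in row 1 admitting 2 ⇒ r1c8=2.
Step 3. [r3c5∈{4,5}] r3c5 is the only open cell in box 2 admitting 4, so r3c5=4.
Step 4. [r4c6∈{6}] nothing but 6 survives at r4c6, so r4c6=6.
Step 5. [r7c2∈{1,9}] row 7 places 1 nowhere but r7c2. So r7c2=1.
Step 6. [r3c3∈{1,5,8}] across row 3, 5 lands solely at r3c3 ⇒ r3c3=5.
Step 7. [r4c3∈{8}] r4c3 has the single candidate 8. So r4c3=8.
Step 8. [r4c8∈{5}] only 5 remains possible at r4c8 ⇒ r4c8=5.
Step 9. [r6c6∈{7}] nothing but 7 survives at r6c6 ⇒ r6c6=7.
Step 10. [r8c3∈{7}] r8c3 is down to just 7, so r8c3=7.
Step 11. [r7c7∈{2,9}] in row 7, 9 fits only at r7c7 ⇒ r7c7=9.
Step 12. [r6c7∈{2,4,8}] r6c7 is the only open cell in col 7 admitting 2 ⇒ r6c7=2.
Step 13. [r5c5∈{5}] r5c5's peers cover all but 5. So r5c5=5.
Step 14. [r9c4∈{6}] only 6 remains possible at r9c4 ⇒ r9c4=6.
Step 15. [r2c2∈{7,9}] r2c2 is the only open cell in row 2 admitting 7. So r2c2=7.
Step 16. [r8c9∈{1,2}] across row 8, 2 lands solely at r8c9. So r8c9=2.
Step 17. [r5c9∈{9}] only 9 remains possible at r5c9, so r5c9=9.
Step 18. [r3c7∈{8}] r3c7's peers cover all but 8. So r3c7=8.
Step 19. [r4c9∈{4}] r4c9 has the single candidate 4. So r4c9=4.
Step 20. [r9c5∈{7}] r9c5's peers cover all but 7. So r9c5=7.
Step 21. [r9c7∈{5}] nothing but 5 survives at r9c7, so r9c7=5.
Step 22. [r2c3∈{9}] nothing but 9 survives at r2c3, so r2c3=9.
Step 23. [r2c8∈{6}] r2c8 is down to just 6, so r2c8=6.
Step 24. [r3c9∈{1}] r3c9 is down to just 1. So r3c9=1.
Step 25. [r1c5∈{6}] r1c5's peers cover all but 6. So r1c5=6.
Step 26. [r6c8∈{8}] r6c8 has the single candidate 8 ⇒ r6c8=8.
Step 27. [r8c4∈{3}] nothing but 3 survives at r8c4, so r8c4=3.
Step 28. [r9c2∈{9}] r9c2 has the single candidate 9. So r9c2=9.
Step 29. [r5c2∈{6}] r5c2 has the single candidate 6. So r5c2=6.
Step 30. [r9c6∈{1}] r9c6's peers cover all but 1. So r9c6=1.
Step 31. [r2c7∈{4}] only 4 remains possible at r2c7. So r2c7=4.
Step 32. [r5c7∈{7}] nothing but 7 survives at r5c7. So r5c7=7.
Step 33. [r8c2∈{8}] r8c2 is down to just 8 ⇒ r8c2=8.
Step 34. [r6c2∈{5}] only 5 remains possible at r6c2 ⇒ r6c2=5.
Step 35. [r6c4∈{4}] r6c4 has the single candidate 4, so r6c4=4.
Step 36. [r1c1∈{8}] nothing but 8 survives at r1c1, so r1c1=8.
Step 37. [r8c8∈{1}] r8c8's peers cover all but 1. So r8c8=1.
Step 38. [r4c5∈{3}] r4c5's peers cover all but 3. So r4c5=3.
Step 39. [r1c3∈{1}] nothing but 1 survives at r1c3, so r1c3=1.
Step 40. [r7c5∈{2}] r7c5's peers cover all but 2 ⇒ r7c5=2.
Step 41. [r1c4∈{5}] r1c4 has the single candidate 5, so r1c4=5.
Step 42. [r4c2∈{2}] r4c2 has the single candidate 2. So r4c2=2.

Answer: 8 4 1 5 6 9 3 2 7 / 2 7 9 1 8 3 4 6 5 / 6 3 5 7 4 2 8 9 1 / 7 2 8 9 3 6 1 5 4 / 1 6 4 2 5 8 7 3 9 / 9 5 3 4 1 7 2 8 6 / 4 1 6 8 2 5 9 7 3 / 5 8 7 3 9 4 6 1 2 / 3 9 2 6 7 1 5 4 8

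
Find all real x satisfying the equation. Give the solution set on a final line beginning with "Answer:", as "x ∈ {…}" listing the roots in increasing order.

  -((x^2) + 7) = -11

Step 1. [-((x^2) + 7) = -11] LHS negated; negate both sides. So neg: (x^2) + 7 = 11.
Step 2. [(x^2) + 7 = 11] 7 comes off first (subtract 7), so sub: x^2 = 4.
Step 3. [x^2 = 4] √ both sides: 4 ≥ 0 gives two branches ⇒ sqrt: x = 2 or -2.

Answer: x ∈ {-2, 2}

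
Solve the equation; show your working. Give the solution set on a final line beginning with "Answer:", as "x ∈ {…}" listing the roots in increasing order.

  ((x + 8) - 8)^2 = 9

Step 1. [((x + 8) - 8)^2 = 9] √ both sides: 9 ≥ 0 gives two branches ⇒ sqrt: (x + 8) - 8 = 3 or -3.
Step 2. [(x + 8) - 8 = 3 or -3] the outer -8 inverts by adding 8, so sub: x + 8 = 11 or 5.
Step 3. [x + 8 = 11 or 5] subtract 8: x sits inside (… + 8) ⇒ sub: x = 3 or -3.

Answer: x ∈ {-3, 3}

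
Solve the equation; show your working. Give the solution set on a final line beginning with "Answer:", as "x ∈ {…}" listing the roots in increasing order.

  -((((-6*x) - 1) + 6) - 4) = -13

Step 1. [-((((-6*x) - 1) + 6) - 4) = -13] leading − — multiply by −1. So neg: (((-6*x) - 1) + 6) - 4 = 13.
Step 2. [(((-6*x) - 1) + 6) - 4 = 13] the outer -4 inverts by adding 4. So sub: ((-6*x) - 1) + 6 = 17.
Step 3. [((-6*x) - 1) + 6 = 17] subtract 6: x sits inside (… + 6), so sub: (-6*x) - 1 = 11.
Step 4. [(-6*x) - 1 = 11] -1 is outermost — add 1 both sides ⇒ sub: -6*x = 12.
Step 5. [-6*x = 12] LHS = -6·(…); ÷-6 both sides ⇒ div: x = -2.

Answer: x ∈ {-2}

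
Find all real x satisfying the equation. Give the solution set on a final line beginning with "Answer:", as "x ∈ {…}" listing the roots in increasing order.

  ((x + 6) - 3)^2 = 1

Step 1. [((x + 6) - 3)^2 = 1] 1 ≥ 0, LHS is (·)² — take ±√ ⇒ sqrt: (x + 6) - 3 = 1 or -1.
Step 2. [(x + 6) - 3 = 1 or -1] peel the -3: add 3 from each side. So sub: x + 6 = 4 or 2.
Step 3. [x + 6 = 4 or 2] peel the +6: subtract 6 from each side, so sub: x = -2 or -4.

Answer: x ∈ {-4, -2}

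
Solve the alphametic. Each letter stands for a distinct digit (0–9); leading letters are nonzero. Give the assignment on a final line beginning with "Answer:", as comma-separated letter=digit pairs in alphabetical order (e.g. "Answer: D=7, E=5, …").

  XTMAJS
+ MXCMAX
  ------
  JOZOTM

Step 1. [col 1: S + X ≡ M (mod 10)] column 1 (S + X ≡ M (mod 10), carry-in 0) doesn't pin M yet; pick M=3 and continue ⇒ M=3.
Step 2. [col 1: S + X ≡ M (mod 10)] no forcing yet in column 1 (carry-in 0); X=4 is free and consistent — try it ⇒ X=4.
Step 3. [col 1: S + X ≡ M (mod 10)] in column 1 we have S+X≡M with carry-in 0; given X=4, M=3 and digits 3,4 already taken and all letters distinct, that pins S to 9. So S=9.
Step 4. [col 2: J + A ≡ T (mod 10)] several values work for J in column 2 (J + A ≡ T (mod 10), carry-in 1); try J=8. So J=8.
Step 5. [col 2: J + A ≡ T (mod 10)] T=5 is one option consistent with column 2 (J + A ≡ T (mod 10), carry-in 1) — take it. So T=5.
Step 6. [col 2: J + A ≡ T (mod 10)] in column 2 we have J+A≡T with carry-in 1; given J=8, T=5 and digits 3,4,5,8,9 already taken and all letters distinct, that pins A to 6 ⇒ A=6.
Step 7. [col 3: A + M ≡ O (mod 10)] from column 3 (A=6, M=3, carry-in 1, digits 3,4,5,6,8,9 already taken and all letters distinct): O must equal 0. So O=0.
Step 8. [col 4: M + C ≡ Z (mod 10)] column 4 reads M+C+carry(1)=Z with M=3; with digits 0,3,4,5,6,8,9 already taken and all letters distinct, the only value for Z is 1, so Z=1.
Step 9. [col 4: M + C ≡ Z (mod 10)] column 4 reads M+C+carry(1)=Z with M=3, Z=1; with digits 0,1,3,4,5,6,8,9 already taken and all letters distinct, the only value for C is 7 ⇒ C=7.

Answer: A=6, C=7, J=8, M=3, O=0, S=9, T=5, X=4, Z=1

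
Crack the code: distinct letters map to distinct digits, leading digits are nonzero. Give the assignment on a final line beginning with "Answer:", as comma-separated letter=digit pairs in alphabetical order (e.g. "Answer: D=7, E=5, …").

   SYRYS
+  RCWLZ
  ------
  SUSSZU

Step 1. [col 1: S + Z ≡ U (mod 10)] no forcing yet in column 1 (carry-in 0); S=1 is free and consistent — try it ⇒ S=1.
Step 2. [col 1: S + Z ≡ U (mod 10)] column 1 (S + Z ≡ U (mod 10), carry-in 0) doesn't pin U yet; pick U=0 and continue. So U=0.
Step 3. [col 1: S + Z ≡ U (mod 10)] from column 1 (S=1, U=0, carry-in 0, digits 0,1 already taken and all letters distinct): Z must equal 9. So Z=9.
Step 4. [col 2: Y + L ≡ Z (mod 10)] no forcing yet in column 2 (carry-in 1); Y=6 is free and consistent — try it. So Y=6.
Step 5. [col 2: Y + L ≡ Z (mod 10)] from column 2 (Y=6, Z=9, carry-in 1, digits 0,1,6,9 already taken and all letters distinct): L must equal 2, so L=2.
Step 6. [col 3: R + W ≡ S (mod 10)] column 3 (R + W ≡ S (mod 10), carry-in 0) doesn't pin W yet; pick W=3 and continue ⇒ W=3.
Step 7. [col 3: R + W ≡ S (mod 10)] in column 3 we have R+W≡S with carry-in 0; given W=3, S=1 and digits 0,1,2,3,6,9 already taken and all letters distinct, that pins R to 8, so R=8.
Step 8. [col 4: Y + C ≡ S (mod 10)] column 4: given Y=6, S=1, carry-in 1, and digits 0,1,2,3,6,8,9 already taken and all letters distinct, Y+C≡S (mod 10) forces C=4. So C=4.

Answer: C=4, L=2, R=8, S=1, U=0, W=3, Y=6, Z=9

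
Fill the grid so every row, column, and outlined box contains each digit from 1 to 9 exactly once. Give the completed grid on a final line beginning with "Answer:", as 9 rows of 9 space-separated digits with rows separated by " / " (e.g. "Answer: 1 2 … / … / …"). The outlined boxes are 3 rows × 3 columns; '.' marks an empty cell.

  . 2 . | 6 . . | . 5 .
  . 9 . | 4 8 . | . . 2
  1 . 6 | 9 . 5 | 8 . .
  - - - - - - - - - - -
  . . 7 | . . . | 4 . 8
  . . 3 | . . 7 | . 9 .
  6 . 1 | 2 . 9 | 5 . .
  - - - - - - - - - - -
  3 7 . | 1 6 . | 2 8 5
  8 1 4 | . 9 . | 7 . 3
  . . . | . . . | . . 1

Step 1. [r4c2∈{5}] nothing but 5 survives at r4c2 ⇒ r4c2=5.
Step 2. [r4c4∈{3}] r4c4 has the single candidate 3, so r4c4=3.
Step 3. [r9c3∈{2,5,9}] r9c3 is the only open cell in col 3 admitting 2 ⇒ r9c3=2.
Step 4. [r4c5∈{1}] r4c5's peers cover all but 1 ⇒ r4c5=1.
Step 5. [r2c8∈{1,3,6,7}] col 8 places 1 nowhere but r2c8, so r2c8=1.
Step 6. [r2c6∈{3}] r2c6 has the single candidate 3 ⇒ r2c6=3.
Step 7. [r9c1∈{5,9}] 5 has one home in box 7: r9c1. So r9c1=5.
Step 8. [r9c8∈{4,6}] 4 has one home in box 9: r9c8 ⇒ r9c8=4.
Step 9. [r1c5∈{7}] r1c5 has the single candidate 7, so r1c5=7.
Step 10. [r1c1∈{4}] only 4 remains possible at r1c1 ⇒ r1c1=4.
Step 11. [r5c4∈{5,8}] 8 has one home in box 5: r5c4, so r5c4=8.
Step 12. [r6c8∈{3,7}] 3 has one home in row 6: r6c8 ⇒ r6c8=3.
Step 13. [r6c5∈{4}] r6c5's peers cover all but 4 ⇒ r6c5=4.
Step 14. [r4c8∈{2,6}] in col 8, 2 fits only at r4c8. So r4c8=2.
Step 15. [r9c7∈{6,9}] across row 9, 9 lands solely at r9c7. So r9c7=9.
Step 16. [r6c9∈{7}] r6c9's peers cover all but 7. So r6c9=7.
Step 17. [r2c7∈{6}] r2c7 has the single candidate 6, so r2c7=6.
Step 18. [r8c6∈{2}] only 2 remains possible at r8c6. So r8c6=2.
Step 19. [r8c4∈{5}] nothing but 5 survives at r8c4 ⇒ r8c4=5.
Step 20. [r2c1∈{7}] nothing but 7 survives at r2c1, so r2c1=7.
Step 21. [r1c7∈{3}] r1c7 has the single candidate 3 ⇒ r1c7=3.
Step 22. [r4c6∈{6}] r4c6 has the single candidate 6. So r4c6=6.
Step 23. [r3c8∈{7}] r3c8's peers cover all but 7 ⇒ r3c8=7.
Step 24. [r5c7∈{1}] r5c7 is down to just 1. So r5c7=1.
Step 25. [r4c1∈{9}] only 9 remains possible at r4c1, so r4c1=9.
Step 26. [r1c3∈{8}] r1c3 is down to just 8, so r1c3=8.
Step 27. [r3c9∈{4}] only 4 remains possible at r3c9, so r3c9=4.
Step 28. [r9c2∈{6}] r9c2 has the single candidate 6 ⇒ r9c2=6.
Step 29. [r6c2∈{8}] nothing but 8 survives at r6c2. So r6c2=8.
Step 30. [r5c2∈{4}] nothing but 4 survives at r5c2. So r5c2=4.
Step 31. [r5c5∈{5}] only 5 remains possible at r5c5. So r5c5=5.
Step 32. [r9c4∈{7}] r9c4's peers cover all but 7. So r9c4=7.
Step 33. [r7c3∈{9}] only 9 remains possible at r7c3 ⇒ r7c3=9.
Step 34. [r3c5∈{2}] only 2 remains possible at r3c5, so r3c5=2.
Step 35. [r8c8∈{6}] nothing but 6 survives at r8c8, so r8c8=6.
Step 36. [r1c6∈{1}] nothing but 1 survives at r1c6, so r1c6=1.
Step 37. [r5c9∈{6}] nothing but 6 survives at r5c9, so r5c9=6.
Step 38. [r9c6∈{8}] only 8 remains possible at r9c6. So r9c6=8.
Step 39. [r9c5∈{3}] nothing but 3 survives at r9c5 ⇒ r9c5=3.
Step 40. [r2c3∈{5}] only 5 remains possible at r2c3. So r2c3=5.
Step 41. [r7c6∈{4}] r7c6's peers cover all but 4 ⇒ r7c6=4.
Step 42. [r5c1∈{2}] only 2 remains possible at r5c1, so r5c1=2.
Step 43. [r3c2∈{3}] r3c2's peers cover all but 3. So r3c2=3.
Step 44. [r1c9∈{9}] r1c9 has the single candidate 9. So r1c9=9.

Answer: 4 2 8 6 7 1 3 5 9 / 7 9 5 4 8 3 6 1 2 / 1 3 6 9 2 5 8 7 4 / 9 5 7 3 1 6 4 2 8 / 2 4 3 8 5 7 1 9 6 / 6 8 1 2 4 9 5 3 7 / 3 7 9 1 6 4 2 8 5 / 8 1 4 5 9 2 7 6 3 / 5 6 2 7 3 8 9 4 1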